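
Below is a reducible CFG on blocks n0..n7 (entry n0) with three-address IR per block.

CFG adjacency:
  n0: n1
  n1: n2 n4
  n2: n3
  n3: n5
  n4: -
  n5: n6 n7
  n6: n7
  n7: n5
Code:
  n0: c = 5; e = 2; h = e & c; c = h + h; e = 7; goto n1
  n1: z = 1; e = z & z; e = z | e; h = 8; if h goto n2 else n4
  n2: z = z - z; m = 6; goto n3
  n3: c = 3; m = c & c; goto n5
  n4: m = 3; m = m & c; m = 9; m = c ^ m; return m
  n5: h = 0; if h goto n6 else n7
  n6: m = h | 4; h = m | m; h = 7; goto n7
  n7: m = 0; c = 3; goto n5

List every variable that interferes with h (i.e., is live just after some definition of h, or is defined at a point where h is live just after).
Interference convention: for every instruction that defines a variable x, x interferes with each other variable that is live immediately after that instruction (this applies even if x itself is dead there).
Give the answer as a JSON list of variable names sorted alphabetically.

Answer: ["c", "z"]

Analysis:
Block summaries:
  n0: {c,e,h} / ∅
  n1: {e,h,z} / ∅
  n2: {m,z} / {z}
  n3: {c,m} / ∅
  n4: {m} / {c}
  n5: {h} / ∅
  n6: {h,m} / {h}
  n7: {c,m} / ∅

Backward fixpoint:
  n0: in=∅ out={c}
  n1: in={c} out={c,z}
  n2: in={z} out=∅
  n3: in=∅ out=∅
  n4: in={c} out=∅
  n5: in=∅ out={h}
  n6: in={h} out=∅
  n7: in=∅ out=∅

Interfere edges:
  c↔{e,h,m,z}
  e↔{c,z}
  h↔{c,z}
  m↔{c}
  z↔{c,e,h}

N(h) = ["c", "z"]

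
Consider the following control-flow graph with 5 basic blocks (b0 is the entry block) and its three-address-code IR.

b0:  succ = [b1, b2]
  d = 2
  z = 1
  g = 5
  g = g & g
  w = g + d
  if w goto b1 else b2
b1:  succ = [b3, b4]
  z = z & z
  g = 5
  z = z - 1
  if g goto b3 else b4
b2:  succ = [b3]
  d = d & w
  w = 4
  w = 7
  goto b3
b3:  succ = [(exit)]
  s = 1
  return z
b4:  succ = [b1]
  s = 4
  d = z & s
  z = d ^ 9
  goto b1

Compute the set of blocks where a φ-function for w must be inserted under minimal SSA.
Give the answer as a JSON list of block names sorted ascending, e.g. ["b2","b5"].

idom tree: b1←b0 b2←b0 b3←b0 b4←b1
Dom at joins:
  b1: preds {b0,b4}: {b0} ∩ {b0,b1,b4} = {b0}; idom=b0
  b3: preds {b1,b2}: {b0,b1} ∩ {b0,b2} = {b0}; idom=b0

Frontier:
  join b1 pred b0: · stop@b0
  join b1 pred b4: b4→b1 stop@b0
  join b3 pred b1: b1 stop@b0
  join b3 pred b2: b2 stop@b0
  b0 → ∅
  b1 → {b1,b3}
  b2 → {b3}
  b3 → ∅
  b4 → {b1}

φ for w: defs {b0,b2}
  DF⁺ = {b3}

Answer: ["b3"]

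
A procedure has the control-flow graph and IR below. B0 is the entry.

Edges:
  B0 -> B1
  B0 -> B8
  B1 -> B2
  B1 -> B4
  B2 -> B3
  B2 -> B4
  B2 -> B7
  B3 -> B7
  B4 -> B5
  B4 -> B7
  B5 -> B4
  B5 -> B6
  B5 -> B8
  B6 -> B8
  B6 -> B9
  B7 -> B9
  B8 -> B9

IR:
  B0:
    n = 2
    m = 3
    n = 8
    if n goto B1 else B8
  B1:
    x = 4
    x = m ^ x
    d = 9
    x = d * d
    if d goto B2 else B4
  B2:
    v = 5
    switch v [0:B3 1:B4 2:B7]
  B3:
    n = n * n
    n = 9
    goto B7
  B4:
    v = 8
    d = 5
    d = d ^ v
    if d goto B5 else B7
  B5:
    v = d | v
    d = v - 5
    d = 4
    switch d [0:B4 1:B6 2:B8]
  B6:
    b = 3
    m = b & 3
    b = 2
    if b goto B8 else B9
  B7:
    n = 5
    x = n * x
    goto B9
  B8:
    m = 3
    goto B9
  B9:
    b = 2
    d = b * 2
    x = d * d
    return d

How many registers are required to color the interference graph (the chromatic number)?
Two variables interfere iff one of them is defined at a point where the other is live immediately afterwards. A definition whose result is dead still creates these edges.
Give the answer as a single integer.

def/use:
  B0 def {m,n} use ∅
  B1 def {d,x} use {m}
  B2 def {v} use ∅
  B3 def {n} use {n}
  B4 def {d,v} use ∅
  B5 def {d,v} use {d,v}
  B6 def {b,m} use ∅
  B7 def {n,x} use {x}
  B8 def {m} use ∅
  B9 def {b,d,x} use ∅

Backward fixpoint:
  live B0: ∅→{m,n}
  live B1: {m,n}→{n,x}
  live B2: {n,x}→{n,x}
  live B3: {n,x}→{x}
  live B4: {x}→{d,v,x}
  live B5: {d,v,x}→{x}
  live B6: ∅→∅
  live B7: {x}→∅
  live B8: ∅→∅
  live B9: ∅→∅

Interfere edges:
  b — ∅
  d — {n,v,x}
  m — {n,x}
  n — {d,m,v,x}
  v — {d,n,x}
  x — {d,m,n,v}

Colouring:
  {d,n,v,x} pairwise interfere (4-clique) ⇒ χ ≥ 4
  4-colouring: c0={b,n}  c1={x}  c2={d,m}  c3={v}
  χ = 4

Answer: 4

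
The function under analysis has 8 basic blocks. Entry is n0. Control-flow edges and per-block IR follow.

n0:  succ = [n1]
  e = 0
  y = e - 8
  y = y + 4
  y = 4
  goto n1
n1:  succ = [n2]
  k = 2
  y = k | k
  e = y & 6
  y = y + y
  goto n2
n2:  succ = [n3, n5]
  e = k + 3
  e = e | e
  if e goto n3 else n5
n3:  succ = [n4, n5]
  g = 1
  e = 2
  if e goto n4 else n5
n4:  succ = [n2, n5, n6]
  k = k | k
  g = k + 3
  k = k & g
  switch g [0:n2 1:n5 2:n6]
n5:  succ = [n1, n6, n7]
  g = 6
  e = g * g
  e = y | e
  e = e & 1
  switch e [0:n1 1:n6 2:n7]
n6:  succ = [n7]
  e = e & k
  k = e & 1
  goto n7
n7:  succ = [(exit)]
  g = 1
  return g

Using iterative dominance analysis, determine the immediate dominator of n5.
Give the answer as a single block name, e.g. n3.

Answer: n2

Derivation:
idom tree: n1←n0 n2←n1 n3←n2 n4←n3 n5←n2 n6←n2 n7←n2
Join-block Dom:
  n1: preds {n0,n5}: {n0} ∩ {n0,n1,n2,n5} = {n0}; idom=n0
  n2: preds {n1,n4}: {n0,n1} ∩ {n0,n1,n2,n3,n4} = {n0,n1}; idom=n1
  n5: preds {n2,n3,n4}: {n0,n1,n2} ∩ {n0,n1,n2,n3} ∩ {n0,n1,n2,n3,n4} = {n0,n1,n2}; idom=n2
  n6: preds {n4,n5}: {n0,n1,n2,n3,n4} ∩ {n0,n1,n2,n5} = {n0,n1,n2}; idom=n2
  n7: preds {n5,n6}: {n0,n1,n2,n5} ∩ {n0,n1,n2,n6} = {n0,n1,n2}; idom=n2

idom(n5) = n2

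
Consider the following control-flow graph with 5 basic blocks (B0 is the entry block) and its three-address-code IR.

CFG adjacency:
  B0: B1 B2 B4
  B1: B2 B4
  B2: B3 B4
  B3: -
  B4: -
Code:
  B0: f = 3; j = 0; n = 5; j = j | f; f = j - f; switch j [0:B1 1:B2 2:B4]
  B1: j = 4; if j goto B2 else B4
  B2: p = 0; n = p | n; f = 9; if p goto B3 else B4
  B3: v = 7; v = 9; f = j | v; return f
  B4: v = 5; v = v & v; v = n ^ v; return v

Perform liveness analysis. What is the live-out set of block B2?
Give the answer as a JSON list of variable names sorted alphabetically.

Per-block:
  B0 def {f,j,n} use ∅
  B1 def {j} use ∅
  B2 def {f,n,p} use {n}
  B3 def {f,v} use {j}
  B4 def {v} use {n}

Live sets:
  live B0: ∅→{j,n}
  live B1: {n}→{j,n}
  live B2: {j,n}→{j,n}
  live B3: {j}→∅
  live B4: {n}→∅

live-out(B2) = ["j", "n"]

Answer: ["j", "n"]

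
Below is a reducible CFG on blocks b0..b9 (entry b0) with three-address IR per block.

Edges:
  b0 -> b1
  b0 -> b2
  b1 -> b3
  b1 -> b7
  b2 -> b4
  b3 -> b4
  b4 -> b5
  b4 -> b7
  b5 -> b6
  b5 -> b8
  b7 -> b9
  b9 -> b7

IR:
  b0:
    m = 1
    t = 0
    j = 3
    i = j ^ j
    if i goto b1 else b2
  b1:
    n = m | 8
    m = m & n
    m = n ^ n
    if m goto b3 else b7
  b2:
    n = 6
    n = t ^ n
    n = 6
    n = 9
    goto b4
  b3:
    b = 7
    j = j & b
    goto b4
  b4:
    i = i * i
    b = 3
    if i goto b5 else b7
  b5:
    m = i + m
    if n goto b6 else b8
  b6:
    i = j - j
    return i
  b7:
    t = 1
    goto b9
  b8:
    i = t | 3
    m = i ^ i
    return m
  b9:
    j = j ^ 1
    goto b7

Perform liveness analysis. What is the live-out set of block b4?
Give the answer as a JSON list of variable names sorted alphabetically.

Per-block:
  b0: {i,j,m,t} / ∅
  b1: {m,n} / {m}
  b2: {n} / {t}
  b3: {b,j} / {j}
  b4: {b,i} / {i}
  b5: {m} / {i,m,n}
  b6: {i} / {j}
  b7: {t} / ∅
  b8: {i,m} / {t}
  b9: {j} / {j}

Liveness:
  live b0: ∅→{i,j,m,t}
  live b1: {i,j,m,t}→{i,j,m,n,t}
  live b2: {i,j,m,t}→{i,j,m,n,t}
  live b3: {i,j,m,n,t}→{i,j,m,n,t}
  live b4: {i,j,m,n,t}→{i,j,m,n,t}
  live b5: {i,j,m,n,t}→{j,t}
  live b6: {j}→∅
  live b7: {j}→{j}
  live b8: {t}→∅
  live b9: {j}→{j}

live-out(b4) = ["i", "j", "m", "n", "t"]

Answer: ["i", "j", "m", "n", "t"]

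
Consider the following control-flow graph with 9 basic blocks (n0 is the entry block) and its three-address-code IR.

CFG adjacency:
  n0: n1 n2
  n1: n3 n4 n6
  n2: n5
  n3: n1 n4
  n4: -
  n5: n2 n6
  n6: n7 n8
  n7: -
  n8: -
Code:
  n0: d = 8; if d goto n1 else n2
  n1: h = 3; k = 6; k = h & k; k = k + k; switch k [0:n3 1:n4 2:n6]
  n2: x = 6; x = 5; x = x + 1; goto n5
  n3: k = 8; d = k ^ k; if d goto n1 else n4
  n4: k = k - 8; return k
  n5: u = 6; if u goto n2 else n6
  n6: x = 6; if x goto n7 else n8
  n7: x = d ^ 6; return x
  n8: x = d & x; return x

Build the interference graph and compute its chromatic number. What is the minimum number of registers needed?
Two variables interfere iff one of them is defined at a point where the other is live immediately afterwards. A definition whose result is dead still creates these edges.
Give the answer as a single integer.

def/use:
  n0: {d} / ∅
  n1: {h,k} / ∅
  n2: {x} / ∅
  n3: {d,k} / ∅
  n4: {k} / {k}
  n5: {u} / ∅
  n6: {x} / ∅
  n7: {x} / {d}
  n8: {x} / {d,x}

Backward fixpoint:
  n0: in=∅ out={d}
  n1: in={d} out={d,k}
  n2: in={d} out={d}
  n3: in=∅ out={d,k}
  n4: in={k} out=∅
  n5: in={d} out={d}
  n6: in={d} out={d,x}
  n7: in={d} out=∅
  n8: in={d,x} out=∅

Conflict graph:
  d↔{h,k,u,x}
  h↔{d,k}
  k↔{d,h}
  u↔{d}
  x↔{d}

Chromatic number:
  clique {d,h,k} ⇒ need ≥ 3
  3-colouring: r0={d}  r1={h,u,x}  r2={k}
  χ = 3

Answer: 3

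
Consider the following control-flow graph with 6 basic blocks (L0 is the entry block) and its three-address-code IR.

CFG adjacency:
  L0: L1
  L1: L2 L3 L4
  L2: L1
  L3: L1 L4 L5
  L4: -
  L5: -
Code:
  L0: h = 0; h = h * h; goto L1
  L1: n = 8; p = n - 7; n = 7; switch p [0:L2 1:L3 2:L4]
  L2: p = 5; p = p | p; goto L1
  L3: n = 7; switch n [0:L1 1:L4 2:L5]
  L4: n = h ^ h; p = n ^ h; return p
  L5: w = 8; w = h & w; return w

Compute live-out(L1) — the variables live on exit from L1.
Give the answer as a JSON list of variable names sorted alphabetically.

Answer: ["h"]

Derivation:
Per-block:
  L0 def {h} use ∅
  L1 def {n,p} use ∅
  L2 def {p} use ∅
  L3 def {n} use ∅
  L4 def {n,p} use {h}
  L5 def {w} use {h}

Live sets:
  live L0: ∅→{h}
  live L1: {h}→{h}
  live L2: {h}→{h}
  live L3: {h}→{h}
  live L4: {h}→∅
  live L5: {h}→∅

live-out(L1) = ["h"]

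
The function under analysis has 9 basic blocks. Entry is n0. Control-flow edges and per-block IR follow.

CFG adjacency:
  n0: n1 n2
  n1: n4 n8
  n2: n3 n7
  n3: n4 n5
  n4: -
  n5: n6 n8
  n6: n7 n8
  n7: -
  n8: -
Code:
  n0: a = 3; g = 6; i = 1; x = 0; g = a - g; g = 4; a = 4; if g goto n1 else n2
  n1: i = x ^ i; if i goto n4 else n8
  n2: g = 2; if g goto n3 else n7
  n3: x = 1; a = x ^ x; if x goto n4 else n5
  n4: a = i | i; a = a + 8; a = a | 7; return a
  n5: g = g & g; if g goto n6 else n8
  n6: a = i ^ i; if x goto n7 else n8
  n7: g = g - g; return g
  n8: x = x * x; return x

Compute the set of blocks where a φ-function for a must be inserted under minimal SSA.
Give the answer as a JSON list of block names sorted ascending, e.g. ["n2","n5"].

idom tree: n1←n0 n2←n0 n3←n2 n4←n0 n5←n3 n6←n5 n7←n2 n8←n0
Dom at joins:
  n4: preds {n1,n3}: {n0,n1} ∩ {n0,n2,n3} = {n0}; idom=n0
  n7: preds {n2,n6}: {n0,n2} ∩ {n0,n2,n3,n5,n6} = {n0,n2}; idom=n2
  n8: preds {n1,n5,n6}: {n0,n1} ∩ {n0,n2,n3,n5} ∩ {n0,n2,n3,n5,n6} = {n0}; idom=n0

DF derivation:
  n4←n1: walk n1 to n0
  n4←n3: walk n3→n2 to n0
  n7←n2: walk · to n2
  n7←n6: walk n6→n5→n3 to n2
  n8←n1: walk n1 to n0
  n8←n5: walk n5→n3→n2 to n0
  n8←n6: walk n6→n5→n3→n2 to n0
  DF(n0)=∅
  DF(n1)={n4,n8}
  DF(n2)={n4,n8}
  DF(n3)={n4,n7,n8}
  DF(n4)=∅
  DF(n5)={n7,n8}
  DF(n6)={n7,n8}
  DF(n7)=∅
  DF(n8)=∅

φ for a: defs {n0,n3,n4,n6}
  DF⁺ = {n4,n7,n8}

Answer: ["n4", "n7", "n8"]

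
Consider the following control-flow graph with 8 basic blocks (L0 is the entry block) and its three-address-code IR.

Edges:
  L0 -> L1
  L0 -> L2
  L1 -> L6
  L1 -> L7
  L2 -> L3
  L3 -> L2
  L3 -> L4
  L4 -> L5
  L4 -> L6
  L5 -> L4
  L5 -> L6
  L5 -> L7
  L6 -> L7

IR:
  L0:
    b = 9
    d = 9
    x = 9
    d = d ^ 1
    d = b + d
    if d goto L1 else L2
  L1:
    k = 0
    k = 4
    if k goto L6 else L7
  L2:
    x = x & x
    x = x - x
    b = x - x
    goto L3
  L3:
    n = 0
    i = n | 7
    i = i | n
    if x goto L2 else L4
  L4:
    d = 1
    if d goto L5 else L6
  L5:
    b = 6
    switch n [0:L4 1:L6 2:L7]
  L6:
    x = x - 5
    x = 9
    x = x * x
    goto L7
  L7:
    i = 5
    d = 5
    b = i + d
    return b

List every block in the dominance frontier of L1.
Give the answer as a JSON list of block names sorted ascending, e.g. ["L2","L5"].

idom tree: L1←L0 L2←L0 L3←L2 L4←L3 L5←L4 L6←L0 L7←L0
Dom∩ at merges:
  L2: preds {L0,L3}: {L0} ∩ {L0,L2,L3} = {L0}; idom=L0
  L4: preds {L3,L5}: {L0,L2,L3} ∩ {L0,L2,L3,L4,L5} = {L0,L2,L3}; idom=L3
  L6: preds {L1,L4,L5}: {L0,L1} ∩ {L0,L2,L3,L4} ∩ {L0,L2,L3,L4,L5} = {L0}; idom=L0
  L7: preds {L1,L5,L6}: {L0,L1} ∩ {L0,L2,L3,L4,L5} ∩ {L0,L6} = {L0}; idom=L0

DF walk-up:
  join L2 pred L0: · stop@L0
  join L2 pred L3: L3→L2 stop@L0
  join L4 pred L3: · stop@L3
  join L4 pred L5: L5→L4 stop@L3
  join L6 pred L1: L1 stop@L0
  join L6 pred L4: L4→L3→L2 stop@L0
  join L6 pred L5: L5→L4→L3→L2 stop@L0
  join L7 pred L1: L1 stop@L0
  join L7 pred L5: L5→L4→L3→L2 stop@L0
  join L7 pred L6: L6 stop@L0
  L0: DF=∅
  L1: DF={L6,L7}
  L2: DF={L2,L6,L7}
  L3: DF={L2,L6,L7}
  L4: DF={L4,L6,L7}
  L5: DF={L4,L6,L7}
  L6: DF={L7}
  L7: DF=∅

DF(L1) = ["L6", "L7"]

Answer: ["L6", "L7"]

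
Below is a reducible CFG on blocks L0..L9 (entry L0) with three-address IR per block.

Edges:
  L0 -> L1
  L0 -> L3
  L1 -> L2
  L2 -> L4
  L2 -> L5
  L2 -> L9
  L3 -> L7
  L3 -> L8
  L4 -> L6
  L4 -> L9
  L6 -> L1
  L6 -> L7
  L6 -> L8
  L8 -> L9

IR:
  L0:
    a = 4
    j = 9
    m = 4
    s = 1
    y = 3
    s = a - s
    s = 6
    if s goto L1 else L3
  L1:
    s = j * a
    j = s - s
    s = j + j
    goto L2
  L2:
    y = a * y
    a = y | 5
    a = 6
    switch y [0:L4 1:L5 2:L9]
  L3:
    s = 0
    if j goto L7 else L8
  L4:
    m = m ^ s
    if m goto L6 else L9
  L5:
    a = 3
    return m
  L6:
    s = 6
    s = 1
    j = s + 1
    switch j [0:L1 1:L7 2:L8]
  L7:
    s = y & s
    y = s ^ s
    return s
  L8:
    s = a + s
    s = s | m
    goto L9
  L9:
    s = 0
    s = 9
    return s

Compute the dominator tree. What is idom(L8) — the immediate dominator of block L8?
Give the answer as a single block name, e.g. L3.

idom tree: L1←L0 L2←L1 L3←L0 L4←L2 L5←L2 L6←L4 L7←L0 L8←L0 L9←L0
Dom at joins:
  L1: preds {L0,L6}: {L0} ∩ {L0,L1,L2,L4,L6} = {L0}; idom=L0
  L7: preds {L3,L6}: {L0,L3} ∩ {L0,L1,L2,L4,L6} = {L0}; idom=L0
  L8: preds {L3,L6}: {L0,L3} ∩ {L0,L1,L2,L4,L6} = {L0}; idom=L0
  L9: preds {L2,L4,L8}: {L0,L1,L2} ∩ {L0,L1,L2,L4} ∩ {L0,L8} = {L0}; idom=L0

idom(L8) = L0

Answer: L0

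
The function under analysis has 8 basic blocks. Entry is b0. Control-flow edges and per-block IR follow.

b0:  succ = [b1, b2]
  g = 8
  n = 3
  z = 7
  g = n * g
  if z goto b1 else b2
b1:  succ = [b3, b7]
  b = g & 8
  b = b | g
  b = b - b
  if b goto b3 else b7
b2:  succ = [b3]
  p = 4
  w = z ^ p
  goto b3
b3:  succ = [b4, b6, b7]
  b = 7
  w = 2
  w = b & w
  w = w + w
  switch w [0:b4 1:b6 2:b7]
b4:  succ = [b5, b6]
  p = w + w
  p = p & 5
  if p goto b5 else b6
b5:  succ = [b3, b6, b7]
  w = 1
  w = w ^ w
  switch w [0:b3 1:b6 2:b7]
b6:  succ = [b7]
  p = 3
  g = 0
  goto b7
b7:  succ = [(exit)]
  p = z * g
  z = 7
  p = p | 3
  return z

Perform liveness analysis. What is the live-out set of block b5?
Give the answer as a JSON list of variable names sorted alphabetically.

Answer: ["g", "z"]

Working:
def/use:
  b0: {g,n,z} / ∅
  b1: {b} / {g}
  b2: {p,w} / {z}
  b3: {b,w} / ∅
  b4: {p} / {w}
  b5: {w} / ∅
  b6: {g,p} / ∅
  b7: {p,z} / {g,z}

Backward fixpoint:
  b0: in=∅ out={g,z}
  b1: in={g,z} out={g,z}
  b2: in={g,z} out={g,z}
  b3: in={g,z} out={g,w,z}
  b4: in={g,w,z} out={g,z}
  b5: in={g,z} out={g,z}
  b6: in={z} out={g,z}
  b7: in={g,z} out=∅

live-out(b5) = ["g", "z"]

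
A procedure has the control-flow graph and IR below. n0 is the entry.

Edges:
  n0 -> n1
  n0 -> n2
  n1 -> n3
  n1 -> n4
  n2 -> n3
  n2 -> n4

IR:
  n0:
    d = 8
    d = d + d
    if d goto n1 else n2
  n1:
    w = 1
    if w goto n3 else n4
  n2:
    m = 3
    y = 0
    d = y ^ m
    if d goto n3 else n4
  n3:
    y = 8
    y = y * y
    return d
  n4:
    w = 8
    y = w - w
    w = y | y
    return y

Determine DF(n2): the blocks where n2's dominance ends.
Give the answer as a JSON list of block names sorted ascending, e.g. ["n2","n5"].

idom tree: n1←n0 n2←n0 n3←n0 n4←n0
Join-block Dom:
  n3: preds {n1,n2}: {n0,n1} ∩ {n0,n2} = {n0}; idom=n0
  n4: preds {n1,n2}: {n0,n1} ∩ {n0,n2} = {n0}; idom=n0

DF walk-up:
  n3←n1: walk n1 to n0
  n3←n2: walk n2 to n0
  n4←n1: walk n1 to n0
  n4←n2: walk n2 to n0
  DF(n0)=∅
  DF(n1)={n3,n4}
  DF(n2)={n3,n4}
  DF(n3)=∅
  DF(n4)=∅

DF(n2) = ["n3", "n4"]

Answer: ["n3", "n4"]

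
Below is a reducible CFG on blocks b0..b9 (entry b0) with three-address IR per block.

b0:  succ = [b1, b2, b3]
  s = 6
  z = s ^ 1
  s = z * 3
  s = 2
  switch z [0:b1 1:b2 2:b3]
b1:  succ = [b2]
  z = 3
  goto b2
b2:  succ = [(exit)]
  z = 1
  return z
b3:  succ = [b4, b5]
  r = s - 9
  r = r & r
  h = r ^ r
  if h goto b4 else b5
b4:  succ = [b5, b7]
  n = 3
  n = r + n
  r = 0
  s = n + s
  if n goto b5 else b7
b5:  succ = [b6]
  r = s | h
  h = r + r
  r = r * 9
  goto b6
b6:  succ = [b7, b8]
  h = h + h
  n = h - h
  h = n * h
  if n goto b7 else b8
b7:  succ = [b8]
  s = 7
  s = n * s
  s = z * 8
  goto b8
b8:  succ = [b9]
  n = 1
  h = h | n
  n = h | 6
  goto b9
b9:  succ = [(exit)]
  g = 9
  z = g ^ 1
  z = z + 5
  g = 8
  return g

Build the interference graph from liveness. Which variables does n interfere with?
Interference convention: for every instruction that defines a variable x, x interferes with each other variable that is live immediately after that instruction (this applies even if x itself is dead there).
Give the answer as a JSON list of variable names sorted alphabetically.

Per-block:
  b0: def={s,z} ue=∅
  b1: def={z} ue=∅
  b2: def={z} ue=∅
  b3: def={h,r} ue={s}
  b4: def={n,r,s} ue={r,s}
  b5: def={h,r} ue={h,s}
  b6: def={h,n} ue={h}
  b7: def={s} ue={n,z}
  b8: def={h,n} ue={h}
  b9: def={g,z} ue=∅

Live sets:
  live b0: ∅→{s,z}
  live b1: ∅→∅
  live b2: ∅→∅
  live b3: {s,z}→{h,r,s,z}
  live b4: {h,r,s,z}→{h,n,s,z}
  live b5: {h,s,z}→{h,z}
  live b6: {h,z}→{h,n,z}
  live b7: {h,n,z}→{h}
  live b8: {h}→∅
  live b9: ∅→∅

Interfere edges:
  g↔∅
  h↔{n,r,s,z}
  n↔{h,r,s,z}
  r↔{h,n,s,z}
  s↔{h,n,r,z}
  z↔{h,n,r,s}

N(n) = ["h", "r", "s", "z"]

Answer: ["h", "r", "s", "z"]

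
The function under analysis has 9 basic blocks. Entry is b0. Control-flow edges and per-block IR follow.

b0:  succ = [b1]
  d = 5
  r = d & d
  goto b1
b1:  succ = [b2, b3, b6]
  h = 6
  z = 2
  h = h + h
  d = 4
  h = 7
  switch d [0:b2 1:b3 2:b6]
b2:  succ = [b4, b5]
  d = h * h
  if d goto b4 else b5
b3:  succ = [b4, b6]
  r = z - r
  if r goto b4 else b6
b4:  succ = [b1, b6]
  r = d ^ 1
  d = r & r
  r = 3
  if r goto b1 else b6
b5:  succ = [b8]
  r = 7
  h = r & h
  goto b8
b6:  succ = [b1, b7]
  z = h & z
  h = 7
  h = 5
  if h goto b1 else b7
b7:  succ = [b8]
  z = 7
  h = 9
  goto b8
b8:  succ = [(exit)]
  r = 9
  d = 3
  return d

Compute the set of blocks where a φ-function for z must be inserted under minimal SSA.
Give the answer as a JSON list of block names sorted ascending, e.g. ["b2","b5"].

idom tree: b1←b0 b2←b1 b3←b1 b4←b1 b5←b2 b6←b1 b7←b6 b8←b1
Dom∩ at merges:
  b1: preds {b0,b4,b6}: {b0} ∩ {b0,b1,b4} ∩ {b0,b1,b6} = {b0}; idom=b0
  b4: preds {b2,b3}: {b0,b1,b2} ∩ {b0,b1,b3} = {b0,b1}; idom=b1
  b6: preds {b1,b3,b4}: {b0,b1} ∩ {b0,b1,b3} ∩ {b0,b1,b4} = {b0,b1}; idom=b1
  b8: preds {b5,b7}: {b0,b1,b2,b5} ∩ {b0,b1,b6,b7} = {b0,b1}; idom=b1

DF derivation:
  b1←b0: walk · to b0
  b1←b4: walk b4→b1 to b0
  b1←b6: walk b6→b1 to b0
  b4←b2: walk b2 to b1
  b4←b3: walk b3 to b1
  b6←b1: walk · to b1
  b6←b3: walk b3 to b1
  b6←b4: walk b4 to b1
  b8←b5: walk b5→b2 to b1
  b8←b7: walk b7→b6 to b1
  DF(b0)=∅
  DF(b1)={b1}
  DF(b2)={b4,b8}
  DF(b3)={b4,b6}
  DF(b4)={b1,b6}
  DF(b5)={b8}
  DF(b6)={b1,b8}
  DF(b7)={b8}
  DF(b8)=∅

φ for z: defs {b1,b6,b7}
  DF⁺ = {b1,b8}

Answer: ["b1", "b8"]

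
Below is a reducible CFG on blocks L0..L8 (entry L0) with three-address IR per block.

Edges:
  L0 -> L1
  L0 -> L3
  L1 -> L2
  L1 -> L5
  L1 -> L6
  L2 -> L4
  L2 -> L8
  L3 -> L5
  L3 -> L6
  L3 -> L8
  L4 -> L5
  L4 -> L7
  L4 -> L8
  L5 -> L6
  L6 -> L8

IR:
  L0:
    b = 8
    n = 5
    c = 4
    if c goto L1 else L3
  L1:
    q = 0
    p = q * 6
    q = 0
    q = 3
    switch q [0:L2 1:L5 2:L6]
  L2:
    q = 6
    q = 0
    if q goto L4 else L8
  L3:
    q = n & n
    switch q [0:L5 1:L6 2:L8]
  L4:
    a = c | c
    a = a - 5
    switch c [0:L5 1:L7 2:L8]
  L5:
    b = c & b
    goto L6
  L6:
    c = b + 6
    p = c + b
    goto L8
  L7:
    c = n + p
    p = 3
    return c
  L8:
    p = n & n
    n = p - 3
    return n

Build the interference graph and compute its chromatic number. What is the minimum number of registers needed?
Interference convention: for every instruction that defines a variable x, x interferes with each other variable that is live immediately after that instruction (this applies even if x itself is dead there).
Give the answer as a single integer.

Answer: 5

Derivation:
def/use:
  L0: {b,c,n} / ∅
  L1: {p,q} / ∅
  L2: {q} / ∅
  L3: {q} / {n}
  L4: {a} / {c}
  L5: {b} / {b,c}
  L6: {c,p} / {b}
  L7: {c,p} / {n,p}
  L8: {n,p} / {n}

Live sets:
  L0 li=∅ lo={b,c,n}
  L1 li={b,c,n} lo={b,c,n,p}
  L2 li={b,c,n,p} lo={b,c,n,p}
  L3 li={b,c,n} lo={b,c,n}
  L4 li={b,c,n,p} lo={b,c,n,p}
  L5 li={b,c,n} lo={b,n}
  L6 li={b,n} lo={n}
  L7 li={n,p} lo=∅
  L8 li={n} lo=∅

Interfere edges:
  a: {b,c,n,p}
  b: {a,c,n,p,q}
  c: {a,b,n,p,q}
  n: {a,b,c,p,q}
  p: {a,b,c,n,q}
  q: {b,c,n,p}

Colouring:
  clique {a,b,c,n,p} ⇒ need ≥ 5
  5-colouring: r0={b}  r1={c}  r2={n}  r3={p}  r4={a,q}
  χ = 5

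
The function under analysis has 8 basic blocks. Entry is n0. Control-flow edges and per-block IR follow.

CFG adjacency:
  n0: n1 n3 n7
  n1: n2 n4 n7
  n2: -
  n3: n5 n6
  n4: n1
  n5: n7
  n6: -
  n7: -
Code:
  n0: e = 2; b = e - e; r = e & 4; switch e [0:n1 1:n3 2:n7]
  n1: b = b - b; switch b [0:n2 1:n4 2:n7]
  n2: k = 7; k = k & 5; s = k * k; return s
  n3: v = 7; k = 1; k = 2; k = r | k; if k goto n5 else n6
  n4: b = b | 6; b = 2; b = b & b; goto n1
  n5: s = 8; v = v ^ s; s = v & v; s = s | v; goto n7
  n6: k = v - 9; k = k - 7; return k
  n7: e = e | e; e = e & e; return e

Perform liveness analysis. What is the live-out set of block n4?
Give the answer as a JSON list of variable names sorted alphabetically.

def/use:
  n0: {b,e,r} / ∅
  n1: {b} / {b}
  n2: {k,s} / ∅
  n3: {k,v} / {r}
  n4: {b} / {b}
  n5: {s,v} / {v}
  n6: {k} / {v}
  n7: {e} / {e}

Live sets:
  live n0: ∅→{b,e,r}
  live n1: {b,e}→{b,e}
  live n2: ∅→∅
  live n3: {e,r}→{e,v}
  live n4: {b,e}→{b,e}
  live n5: {e,v}→{e}
  live n6: {v}→∅
  live n7: {e}→∅

live-out(n4) = ["b", "e"]

Answer: ["b", "e"]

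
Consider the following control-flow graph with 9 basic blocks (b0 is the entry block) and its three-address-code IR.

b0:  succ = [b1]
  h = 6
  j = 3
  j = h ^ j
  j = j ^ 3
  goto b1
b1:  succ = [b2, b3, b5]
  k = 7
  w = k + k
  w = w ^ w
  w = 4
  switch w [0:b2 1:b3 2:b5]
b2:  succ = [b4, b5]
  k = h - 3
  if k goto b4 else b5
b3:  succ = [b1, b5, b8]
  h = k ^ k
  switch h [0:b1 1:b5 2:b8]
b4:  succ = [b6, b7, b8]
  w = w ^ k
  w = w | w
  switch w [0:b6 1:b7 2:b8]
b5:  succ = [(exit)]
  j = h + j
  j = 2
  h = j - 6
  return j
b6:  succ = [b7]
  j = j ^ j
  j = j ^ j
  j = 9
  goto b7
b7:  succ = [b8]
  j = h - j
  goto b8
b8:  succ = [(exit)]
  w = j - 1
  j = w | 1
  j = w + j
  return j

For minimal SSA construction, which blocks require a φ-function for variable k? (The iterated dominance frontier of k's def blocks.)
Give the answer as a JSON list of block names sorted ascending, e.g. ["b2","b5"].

idom tree: b1←b0 b2←b1 b3←b1 b4←b2 b5←b1 b6←b4 b7←b4 b8←b1
Dom∩ at merges:
  b1: preds {b0,b3}: {b0} ∩ {b0,b1,b3} = {b0}; idom=b0
  b5: preds {b1,b2,b3}: {b0,b1} ∩ {b0,b1,b2} ∩ {b0,b1,b3} = {b0,b1}; idom=b1
  b7: preds {b4,b6}: {b0,b1,b2,b4} ∩ {b0,b1,b2,b4,b6} = {b0,b1,b2,b4}; idom=b4
  b8: preds {b3,b4,b7}: {b0,b1,b3} ∩ {b0,b1,b2,b4} ∩ {b0,b1,b2,b4,b7} = {b0,b1}; idom=b1

DF derivation:
  join b1 pred b0: · stop@b0
  join b1 pred b3: b3→b1 stop@b0
  join b5 pred b1: · stop@b1
  join b5 pred b2: b2 stop@b1
  join b5 pred b3: b3 stop@b1
  join b7 pred b4: · stop@b4
  join b7 pred b6: b6 stop@b4
  join b8 pred b3: b3 stop@b1
  join b8 pred b4: b4→b2 stop@b1
  join b8 pred b7: b7→b4→b2 stop@b1
  DF(b0)=∅
  DF(b1)={b1}
  DF(b2)={b5,b8}
  DF(b3)={b1,b5,b8}
  DF(b4)={b8}
  DF(b5)=∅
  DF(b6)={b7}
  DF(b7)={b8}
  DF(b8)=∅

φ for k: defs {b1,b2}
  DF⁺ = {b1,b5,b8}

Answer: ["b1", "b5", "b8"]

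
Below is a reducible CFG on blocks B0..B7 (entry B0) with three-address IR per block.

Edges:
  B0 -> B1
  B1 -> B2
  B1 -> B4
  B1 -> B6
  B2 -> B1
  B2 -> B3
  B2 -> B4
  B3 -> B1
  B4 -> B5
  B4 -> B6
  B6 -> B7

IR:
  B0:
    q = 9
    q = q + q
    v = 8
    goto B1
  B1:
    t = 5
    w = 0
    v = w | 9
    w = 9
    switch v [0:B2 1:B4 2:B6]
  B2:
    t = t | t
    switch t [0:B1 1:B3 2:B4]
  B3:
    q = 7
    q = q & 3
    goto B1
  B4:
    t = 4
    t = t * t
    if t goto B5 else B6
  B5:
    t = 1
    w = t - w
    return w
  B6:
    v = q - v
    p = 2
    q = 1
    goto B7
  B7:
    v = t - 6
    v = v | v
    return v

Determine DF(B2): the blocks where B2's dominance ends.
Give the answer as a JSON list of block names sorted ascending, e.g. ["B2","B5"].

Answer: ["B1", "B4"]

Analysis:
idom tree: B1←B0 B2←B1 B3←B2 B4←B1 B5←B4 B6←B1 B7←B6
Dom∩ at merges:
  B1: preds {B0,B2,B3}: {B0} ∩ {B0,B1,B2} ∩ {B0,B1,B2,B3} = {B0}; idom=B0
  B4: preds {B1,B2}: {B0,B1} ∩ {B0,B1,B2} = {B0,B1}; idom=B1
  B6: preds {B1,B4}: {B0,B1} ∩ {B0,B1,B4} = {B0,B1}; idom=B1

DF derivation:
  B1←B0: walk · to B0
  B1←B2: walk B2→B1 to B0
  B1←B3: walk B3→B2→B1 to B0
  B4←B1: walk · to B1
  B4←B2: walk B2 to B1
  B6←B1: walk · to B1
  B6←B4: walk B4 to B1
  B0 → ∅
  B1 → {B1}
  B2 → {B1,B4}
  B3 → {B1}
  B4 → {B6}
  B5 → ∅
  B6 → ∅
  B7 → ∅

DF(B2) = ["B1", "B4"]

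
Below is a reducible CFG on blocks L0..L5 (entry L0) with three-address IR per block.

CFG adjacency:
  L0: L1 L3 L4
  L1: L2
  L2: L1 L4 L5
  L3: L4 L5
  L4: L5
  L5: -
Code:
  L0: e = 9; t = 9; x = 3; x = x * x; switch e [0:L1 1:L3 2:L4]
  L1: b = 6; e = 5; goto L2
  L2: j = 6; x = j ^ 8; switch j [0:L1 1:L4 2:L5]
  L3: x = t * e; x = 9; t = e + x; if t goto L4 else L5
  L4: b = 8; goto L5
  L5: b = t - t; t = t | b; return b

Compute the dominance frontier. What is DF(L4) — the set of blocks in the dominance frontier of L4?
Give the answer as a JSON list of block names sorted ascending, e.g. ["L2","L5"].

idom tree: L1←L0 L2←L1 L3←L0 L4←L0 L5←L0
Join-block Dom:
  L1: preds {L0,L2}: {L0} ∩ {L0,L1,L2} = {L0}; idom=L0
  L4: preds {L0,L2,L3}: {L0} ∩ {L0,L1,L2} ∩ {L0,L3} = {L0}; idom=L0
  L5: preds {L2,L3,L4}: {L0,L1,L2} ∩ {L0,L3} ∩ {L0,L4} = {L0}; idom=L0

Frontier:
  L1←L0: walk · to L0
  L1←L2: walk L2→L1 to L0
  L4←L0: walk · to L0
  L4←L2: walk L2→L1 to L0
  L4←L3: walk L3 to L0
  L5←L2: walk L2→L1 to L0
  L5←L3: walk L3 to L0
  L5←L4: walk L4 to L0
  L0: DF=∅
  L1: DF={L1,L4,L5}
  L2: DF={L1,L4,L5}
  L3: DF={L4,L5}
  L4: DF={L5}
  L5: DF=∅

DF(L4) = ["L5"]

Answer: ["L5"]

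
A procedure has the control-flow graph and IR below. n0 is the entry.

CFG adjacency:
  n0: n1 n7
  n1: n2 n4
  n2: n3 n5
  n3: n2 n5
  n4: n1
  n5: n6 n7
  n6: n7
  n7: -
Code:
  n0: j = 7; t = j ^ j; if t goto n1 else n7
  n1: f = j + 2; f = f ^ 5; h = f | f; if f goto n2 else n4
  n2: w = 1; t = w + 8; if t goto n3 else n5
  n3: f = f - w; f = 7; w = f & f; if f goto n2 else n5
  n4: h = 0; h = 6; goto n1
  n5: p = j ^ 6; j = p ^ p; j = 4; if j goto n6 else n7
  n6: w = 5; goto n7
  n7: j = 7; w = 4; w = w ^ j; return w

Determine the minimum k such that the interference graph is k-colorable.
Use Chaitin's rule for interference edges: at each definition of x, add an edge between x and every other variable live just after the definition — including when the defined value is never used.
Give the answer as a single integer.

Answer: 4

Derivation:
Per-block:
  n0 def {j,t} use ∅
  n1 def {f,h} use {j}
  n2 def {t,w} use ∅
  n3 def {f,w} use {f,w}
  n4 def {h} use ∅
  n5 def {j,p} use {j}
  n6 def {w} use ∅
  n7 def {j,w} use ∅

Live sets:
  n0 li=∅ lo={j}
  n1 li={j} lo={f,j}
  n2 li={f,j} lo={f,j,w}
  n3 li={f,j,w} lo={f,j}
  n4 li={j} lo={j}
  n5 li={j} lo=∅
  n6 li=∅ lo=∅
  n7 li=∅ lo=∅

Interfere edges:
  f↔{h,j,t,w}
  h↔{f,j}
  j↔{f,h,t,w}
  p↔∅
  t↔{f,j,w}
  w↔{f,j,t}

Chromatic number:
  lower bound: {f,j,t,w} mutually conflict ⇒ χ ≥ 4
  assign f→c0 h→c2 j→c1 p→c0 t→c2 w→c3 — no edge inside a register ⇒ χ ≤ 4
  χ = 4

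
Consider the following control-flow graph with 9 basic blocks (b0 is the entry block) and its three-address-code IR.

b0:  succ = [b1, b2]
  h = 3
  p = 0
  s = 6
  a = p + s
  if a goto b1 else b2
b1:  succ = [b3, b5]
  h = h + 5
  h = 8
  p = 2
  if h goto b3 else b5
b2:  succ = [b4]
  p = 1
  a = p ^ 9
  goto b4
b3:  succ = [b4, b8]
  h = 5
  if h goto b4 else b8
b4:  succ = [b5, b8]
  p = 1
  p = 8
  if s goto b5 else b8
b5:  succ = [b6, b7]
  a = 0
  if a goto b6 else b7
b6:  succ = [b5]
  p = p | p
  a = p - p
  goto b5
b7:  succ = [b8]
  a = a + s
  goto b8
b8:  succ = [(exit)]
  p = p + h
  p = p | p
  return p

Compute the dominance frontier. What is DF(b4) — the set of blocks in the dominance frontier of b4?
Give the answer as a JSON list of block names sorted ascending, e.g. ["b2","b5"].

Answer: ["b5", "b8"]

Derivation:
idom tree: b1←b0 b2←b0 b3←b1 b4←b0 b5←b0 b6←b5 b7←b5 b8←b0
Dom∩ at merges:
  b4: preds {b2,b3}: {b0,b2} ∩ {b0,b1,b3} = {b0}; idom=b0
  b5: preds {b1,b4,b6}: {b0,b1} ∩ {b0,b4} ∩ {b0,b5,b6} = {b0}; idom=b0
  b8: preds {b3,b4,b7}: {b0,b1,b3} ∩ {b0,b4} ∩ {b0,b5,b7} = {b0}; idom=b0

DF derivation:
  b4←b2: walk b2 to b0
  b4←b3: walk b3→b1 to b0
  b5←b1: walk b1 to b0
  b5←b4: walk b4 to b0
  b5←b6: walk b6→b5 to b0
  b8←b3: walk b3→b1 to b0
  b8←b4: walk b4 to b0
  b8←b7: walk b7→b5 to b0
  b0 → ∅
  b1 → {b4,b5,b8}
  b2 → {b4}
  b3 → {b4,b8}
  b4 → {b5,b8}
  b5 → {b5,b8}
  b6 → {b5}
  b7 → {b8}
  b8 → ∅

DF(b4) = ["b5", "b8"]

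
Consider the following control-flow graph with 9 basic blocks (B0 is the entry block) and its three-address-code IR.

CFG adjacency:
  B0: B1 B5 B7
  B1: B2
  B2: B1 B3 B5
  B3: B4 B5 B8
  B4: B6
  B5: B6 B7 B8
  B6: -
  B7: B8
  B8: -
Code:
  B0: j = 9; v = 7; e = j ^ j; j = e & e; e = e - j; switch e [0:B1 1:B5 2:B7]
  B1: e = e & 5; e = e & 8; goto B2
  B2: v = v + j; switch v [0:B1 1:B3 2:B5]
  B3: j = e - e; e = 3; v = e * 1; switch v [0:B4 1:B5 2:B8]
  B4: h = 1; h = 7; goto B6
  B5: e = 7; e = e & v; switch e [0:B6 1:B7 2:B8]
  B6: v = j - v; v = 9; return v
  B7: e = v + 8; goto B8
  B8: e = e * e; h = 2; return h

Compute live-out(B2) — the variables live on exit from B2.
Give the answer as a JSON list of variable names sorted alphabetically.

Block summaries:
  B0: def={e,j,v} ue=∅
  B1: def={e} ue={e}
  B2: def={v} ue={j,v}
  B3: def={e,j,v} ue={e}
  B4: def={h} ue=∅
  B5: def={e} ue={v}
  B6: def={v} ue={j,v}
  B7: def={e} ue={v}
  B8: def={e,h} ue={e}

Backward fixpoint:
  B0: in=∅ out={e,j,v}
  B1: in={e,j,v} out={e,j,v}
  B2: in={e,j,v} out={e,j,v}
  B3: in={e} out={e,j,v}
  B4: in={j,v} out={j,v}
  B5: in={j,v} out={e,j,v}
  B6: in={j,v} out=∅
  B7: in={v} out={e}
  B8: in={e} out=∅

live-out(B2) = ["e", "j", "v"]

Answer: ["e", "j", "v"]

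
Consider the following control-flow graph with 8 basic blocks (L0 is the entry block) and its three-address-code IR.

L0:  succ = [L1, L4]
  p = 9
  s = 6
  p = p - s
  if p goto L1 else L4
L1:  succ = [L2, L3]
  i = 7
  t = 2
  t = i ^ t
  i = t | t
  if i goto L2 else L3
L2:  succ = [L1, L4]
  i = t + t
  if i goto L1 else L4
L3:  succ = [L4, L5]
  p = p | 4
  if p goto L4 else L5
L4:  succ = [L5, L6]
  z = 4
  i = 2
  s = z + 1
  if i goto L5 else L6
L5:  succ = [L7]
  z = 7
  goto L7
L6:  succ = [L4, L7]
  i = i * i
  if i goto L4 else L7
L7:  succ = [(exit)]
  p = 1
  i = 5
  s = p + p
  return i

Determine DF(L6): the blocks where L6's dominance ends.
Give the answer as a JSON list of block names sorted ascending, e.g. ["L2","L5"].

Answer: ["L4", "L7"]

Working:
idom tree: L1←L0 L2←L1 L3←L1 L4←L0 L5←L0 L6←L4 L7←L0
Dom at joins:
  L1: preds {L0,L2}: {L0} ∩ {L0,L1,L2} = {L0}; idom=L0
  L4: preds {L0,L2,L3,L6}: {L0} ∩ {L0,L1,L2} ∩ {L0,L1,L3} ∩ {L0,L4,L6} = {L0}; idom=L0
  L5: preds {L3,L4}: {L0,L1,L3} ∩ {L0,L4} = {L0}; idom=L0
  L7: preds {L5,L6}: {L0,L5} ∩ {L0,L4,L6} = {L0}; idom=L0

DF derivation:
  L1←L0: walk · to L0
  L1←L2: walk L2→L1 to L0
  L4←L0: walk · to L0
  L4←L2: walk L2→L1 to L0
  L4←L3: walk L3→L1 to L0
  L4←L6: walk L6→L4 to L0
  L5←L3: walk L3→L1 to L0
  L5←L4: walk L4 to L0
  L7←L5: walk L5 to L0
  L7←L6: walk L6→L4 to L0
  L0: DF=∅
  L1: DF={L1,L4,L5}
  L2: DF={L1,L4}
  L3: DF={L4,L5}
  L4: DF={L4,L5,L7}
  L5: DF={L7}
  L6: DF={L4,L7}
  L7: DF=∅

DF(L6) = ["L4", "L7"]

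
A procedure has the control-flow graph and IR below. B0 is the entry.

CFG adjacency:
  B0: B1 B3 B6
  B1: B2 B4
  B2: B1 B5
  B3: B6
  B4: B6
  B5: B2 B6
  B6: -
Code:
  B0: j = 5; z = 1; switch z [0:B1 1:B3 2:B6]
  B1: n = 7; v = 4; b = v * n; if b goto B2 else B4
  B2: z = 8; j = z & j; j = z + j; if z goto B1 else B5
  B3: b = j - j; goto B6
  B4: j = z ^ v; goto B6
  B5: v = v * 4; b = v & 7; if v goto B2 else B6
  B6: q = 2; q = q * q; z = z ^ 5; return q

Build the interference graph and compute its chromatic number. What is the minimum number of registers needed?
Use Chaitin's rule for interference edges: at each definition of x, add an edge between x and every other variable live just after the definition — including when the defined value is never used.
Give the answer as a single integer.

Answer: 4

Analysis:
Block summaries:
  B0 def {j,z} use ∅
  B1 def {b,n,v} use ∅
  B2 def {j,z} use {j}
  B3 def {b} use {j}
  B4 def {j} use {v,z}
  B5 def {b,v} use {v}
  B6 def {q,z} use {z}

Backward fixpoint:
  live B0: ∅→{j,z}
  live B1: {j,z}→{j,v,z}
  live B2: {j,v}→{j,v,z}
  live B3: {j,z}→{z}
  live B4: {v,z}→{z}
  live B5: {j,v,z}→{j,v,z}
  live B6: {z}→∅

Interference:
  b↔{j,v,z}
  j↔{b,n,v,z}
  n↔{j,v,z}
  q↔{z}
  v↔{b,j,n,z}
  z↔{b,j,n,q,v}

Registers:
  lower bound: {b,j,v,z} mutually conflict ⇒ χ ≥ 4
  4-colouring: c0={z}  c1={j,q}  c2={v}  c3={b,n}
  χ = 4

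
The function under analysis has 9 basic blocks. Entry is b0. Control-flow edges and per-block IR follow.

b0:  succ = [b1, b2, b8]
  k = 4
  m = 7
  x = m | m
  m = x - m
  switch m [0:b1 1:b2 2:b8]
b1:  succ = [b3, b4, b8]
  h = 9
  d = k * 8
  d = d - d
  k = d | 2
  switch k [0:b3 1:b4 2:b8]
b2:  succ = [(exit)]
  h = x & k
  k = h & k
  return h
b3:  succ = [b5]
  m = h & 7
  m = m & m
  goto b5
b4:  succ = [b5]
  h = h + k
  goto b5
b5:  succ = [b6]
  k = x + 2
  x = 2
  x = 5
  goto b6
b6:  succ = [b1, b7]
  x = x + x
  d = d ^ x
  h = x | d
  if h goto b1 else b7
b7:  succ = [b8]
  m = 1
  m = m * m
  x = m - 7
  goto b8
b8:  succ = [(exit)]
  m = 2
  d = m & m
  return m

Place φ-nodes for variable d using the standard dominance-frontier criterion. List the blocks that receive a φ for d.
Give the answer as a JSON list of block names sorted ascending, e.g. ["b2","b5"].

Answer: ["b1", "b8"]

Derivation:
idom tree: b1←b0 b2←b0 b3←b1 b4←b1 b5←b1 b6←b5 b7←b6 b8←b0
Dom∩ at merges:
  b1: preds {b0,b6}: {b0} ∩ {b0,b1,b5,b6} = {b0}; idom=b0
  b5: preds {b3,b4}: {b0,b1,b3} ∩ {b0,b1,b4} = {b0,b1}; idom=b1
  b8: preds {b0,b1,b7}: {b0} ∩ {b0,b1} ∩ {b0,b1,b5,b6,b7} = {b0}; idom=b0

DF walk-up:
  join b1 pred b0: · stop@b0
  join b1 pred b6: b6→b5→b1 stop@b0
  join b5 pred b3: b3 stop@b1
  join b5 pred b4: b4 stop@b1
  join b8 pred b0: · stop@b0
  join b8 pred b1: b1 stop@b0
  join b8 pred b7: b7→b6→b5→b1 stop@b0
  b0 → ∅
  b1 → {b1,b8}
  b2 → ∅
  b3 → {b5}
  b4 → {b5}
  b5 → {b1,b8}
  b6 → {b1,b8}
  b7 → {b8}
  b8 → ∅

φ for d: defs {b1,b6,b8}
  DF⁺ = {b1,b8}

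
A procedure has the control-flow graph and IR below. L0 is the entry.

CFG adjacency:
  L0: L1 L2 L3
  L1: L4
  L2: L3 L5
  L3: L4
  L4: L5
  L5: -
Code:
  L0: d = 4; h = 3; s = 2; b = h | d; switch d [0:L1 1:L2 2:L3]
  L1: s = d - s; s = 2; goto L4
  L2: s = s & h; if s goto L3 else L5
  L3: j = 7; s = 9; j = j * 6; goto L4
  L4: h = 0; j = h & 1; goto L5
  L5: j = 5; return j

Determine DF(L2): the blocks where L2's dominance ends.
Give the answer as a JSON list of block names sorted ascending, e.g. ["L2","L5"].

idom tree: L1←L0 L2←L0 L3←L0 L4←L0 L5←L0
Dom∩ at merges:
  L3: preds {L0,L2}: {L0} ∩ {L0,L2} = {L0}; idom=L0
  L4: preds {L1,L3}: {L0,L1} ∩ {L0,L3} = {L0}; idom=L0
  L5: preds {L2,L4}: {L0,L2} ∩ {L0,L4} = {L0}; idom=L0

DF derivation:
  L3←L0: walk · to L0
  L3←L2: walk L2 to L0
  L4←L1: walk L1 to L0
  L4←L3: walk L3 to L0
  L5←L2: walk L2 to L0
  L5←L4: walk L4 to L0
  L0: DF=∅
  L1: DF={L4}
  L2: DF={L3,L5}
  L3: DF={L4}
  L4: DF={L5}
  L5: DF=∅

DF(L2) = ["L3", "L5"]

Answer: ["L3", "L5"]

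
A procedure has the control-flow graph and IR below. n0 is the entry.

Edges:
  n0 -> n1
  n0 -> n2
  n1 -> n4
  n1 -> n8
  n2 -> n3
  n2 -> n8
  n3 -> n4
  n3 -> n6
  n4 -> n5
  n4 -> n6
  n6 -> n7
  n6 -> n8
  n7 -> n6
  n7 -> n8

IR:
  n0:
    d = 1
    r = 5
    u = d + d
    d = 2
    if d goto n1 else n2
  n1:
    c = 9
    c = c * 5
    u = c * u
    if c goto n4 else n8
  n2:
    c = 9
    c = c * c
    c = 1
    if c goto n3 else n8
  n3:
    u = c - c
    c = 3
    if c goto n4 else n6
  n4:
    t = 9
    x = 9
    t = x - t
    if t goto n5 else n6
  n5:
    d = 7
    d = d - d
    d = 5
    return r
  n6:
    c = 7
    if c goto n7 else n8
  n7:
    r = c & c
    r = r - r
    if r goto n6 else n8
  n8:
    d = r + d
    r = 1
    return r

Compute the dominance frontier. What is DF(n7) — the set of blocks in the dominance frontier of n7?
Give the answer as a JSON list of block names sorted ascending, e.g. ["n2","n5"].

Answer: ["n6", "n8"]

Working:
idom tree: n1←n0 n2←n0 n3←n2 n4←n0 n5←n4 n6←n0 n7←n6 n8←n0
Join-block Dom:
  n4: preds {n1,n3}: {n0,n1} ∩ {n0,n2,n3} = {n0}; idom=n0
  n6: preds {n3,n4,n7}: {n0,n2,n3} ∩ {n0,n4} ∩ {n0,n6,n7} = {n0}; idom=n0
  n8: preds {n1,n2,n6,n7}: {n0,n1} ∩ {n0,n2} ∩ {n0,n6} ∩ {n0,n6,n7} = {n0}; idom=n0

Frontier:
  join n4 pred n1: n1 stop@n0
  join n4 pred n3: n3→n2 stop@n0
  join n6 pred n3: n3→n2 stop@n0
  join n6 pred n4: n4 stop@n0
  join n6 pred n7: n7→n6 stop@n0
  join n8 pred n1: n1 stop@n0
  join n8 pred n2: n2 stop@n0
  join n8 pred n6: n6 stop@n0
  join n8 pred n7: n7→n6 stop@n0
  n0: DF=∅
  n1: DF={n4,n8}
  n2: DF={n4,n6,n8}
  n3: DF={n4,n6}
  n4: DF={n6}
  n5: DF=∅
  n6: DF={n6,n8}
  n7: DF={n6,n8}
  n8: DF=∅

DF(n7) = ["n6", "n8"]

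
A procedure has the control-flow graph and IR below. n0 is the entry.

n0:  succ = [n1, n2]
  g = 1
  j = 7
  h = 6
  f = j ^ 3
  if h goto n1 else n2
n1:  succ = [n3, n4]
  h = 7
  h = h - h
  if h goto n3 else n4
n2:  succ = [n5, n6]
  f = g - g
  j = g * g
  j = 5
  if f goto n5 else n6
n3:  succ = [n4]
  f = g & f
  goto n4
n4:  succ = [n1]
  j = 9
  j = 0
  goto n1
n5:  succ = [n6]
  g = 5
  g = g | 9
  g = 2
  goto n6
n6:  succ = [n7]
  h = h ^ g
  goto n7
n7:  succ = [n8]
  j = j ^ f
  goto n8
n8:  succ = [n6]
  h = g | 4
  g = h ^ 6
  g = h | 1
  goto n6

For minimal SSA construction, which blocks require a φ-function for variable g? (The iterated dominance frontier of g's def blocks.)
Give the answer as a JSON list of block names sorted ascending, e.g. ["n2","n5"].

idom tree: n1←n0 n2←n0 n3←n1 n4←n1 n5←n2 n6←n2 n7←n6 n8←n7
Dom at joins:
  n1: preds {n0,n4}: {n0} ∩ {n0,n1,n4} = {n0}; idom=n0
  n4: preds {n1,n3}: {n0,n1} ∩ {n0,n1,n3} = {n0,n1}; idom=n1
  n6: preds {n2,n5,n8}: {n0,n2} ∩ {n0,n2,n5} ∩ {n0,n2,n6,n7,n8} = {n0,n2}; idom=n2

DF walk-up:
  join n1 pred n0: · stop@n0
  join n1 pred n4: n4→n1 stop@n0
  join n4 pred n1: · stop@n1
  join n4 pred n3: n3 stop@n1
  join n6 pred n2: · stop@n2
  join n6 pred n5: n5 stop@n2
  join n6 pred n8: n8→n7→n6 stop@n2
  n0 → ∅
  n1 → {n1}
  n2 → ∅
  n3 → {n4}
  n4 → {n1}
  n5 → {n6}
  n6 → {n6}
  n7 → {n6}
  n8 → {n6}

φ for g: defs {n0,n5,n8}
  DF⁺ = {n6}

Answer: ["n6"]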